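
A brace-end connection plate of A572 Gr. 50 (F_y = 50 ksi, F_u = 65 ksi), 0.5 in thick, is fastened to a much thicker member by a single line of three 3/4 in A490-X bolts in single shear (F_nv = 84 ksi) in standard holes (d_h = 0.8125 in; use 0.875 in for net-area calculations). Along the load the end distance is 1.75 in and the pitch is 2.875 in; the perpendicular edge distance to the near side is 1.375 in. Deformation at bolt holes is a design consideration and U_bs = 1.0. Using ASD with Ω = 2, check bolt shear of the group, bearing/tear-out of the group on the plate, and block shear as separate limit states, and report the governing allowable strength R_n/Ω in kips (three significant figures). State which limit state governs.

55.7 kips (bolt shear governs)

Bolt shear: A_b = π·0.75²/4 = 0.4418 in²; R_n = 84 × 0.4418 × 3 × 1 = 111.3 kips → 111.3 / 2 = 55.7 kips.
Bearing: edge l_c = 1.344, r_n = 52.41 kips; interior l_c = 2.062, r_n = 58.5 kips; R_n = 52.41 + 2·58.5 = 169.4 kips → 84.7 kips.
Block shear: A_gv = 3.75, A_nv = 2.656, A_nt = 0.4688 in²; R_n = min(0.6F_uA_nv, 0.6F_yA_gv) + U_bs·F_u·A_nt = 134.1 kips → 67 kips.
Bolt shear governs: 55.7 kips.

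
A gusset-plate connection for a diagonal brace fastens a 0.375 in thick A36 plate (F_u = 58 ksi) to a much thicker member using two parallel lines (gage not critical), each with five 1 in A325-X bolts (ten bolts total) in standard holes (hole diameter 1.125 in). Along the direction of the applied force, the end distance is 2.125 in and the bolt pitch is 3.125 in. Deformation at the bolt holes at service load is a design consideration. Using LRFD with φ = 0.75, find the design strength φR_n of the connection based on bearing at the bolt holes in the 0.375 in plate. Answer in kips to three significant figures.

Per bolt r_n = 1.2 l_c t F_u ≤ 2.4 d t F_u; upper limit = 2.4 × 1 × 0.375 × 58 = 52.2 kips.
Edge bolt: l_c = 2.125 − 1.125/2 = 1.562 in → 1.2 × 1.562 × 0.375 × 58 = 40.78 → r_n = 40.78 kips.
Interior bolts: l_c = 3.125 − 1.125 = 2 in → 1.2 × 2 × 0.375 × 58 = 52.2 → r_n = 52.2 kips.
R_n = 2 × 40.78 + 8 × 52.2 = 499.2 kips.
Design strength φR_n = 0.75 × 499.2 = 374 kips.

374 kips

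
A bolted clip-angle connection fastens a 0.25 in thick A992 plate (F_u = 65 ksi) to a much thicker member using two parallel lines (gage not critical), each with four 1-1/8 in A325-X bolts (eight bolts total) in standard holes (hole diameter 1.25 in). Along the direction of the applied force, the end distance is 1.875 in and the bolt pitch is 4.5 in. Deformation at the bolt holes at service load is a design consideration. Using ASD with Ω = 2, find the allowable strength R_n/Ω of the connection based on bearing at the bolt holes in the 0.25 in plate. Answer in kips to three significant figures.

156 kips

Per bolt r_n = 1.2 l_c t F_u ≤ 2.4 d t F_u; upper limit = 2.4 × 1.125 × 0.25 × 65 = 43.87 kips.
Edge bolt: l_c = 1.875 − 1.25/2 = 1.25 in → 1.2 × 1.25 × 0.25 × 65 = 24.38 → r_n = 24.38 kips.
Interior bolts: l_c = 4.5 − 1.25 = 3.25 in → 1.2 × 3.25 × 0.25 × 65 = 63.38 → r_n = 43.87 kips.
R_n = 2 × 24.38 + 6 × 43.87 = 312 kips.
Allowable strength R_n/Ω = 312 / 2 = 156 kips.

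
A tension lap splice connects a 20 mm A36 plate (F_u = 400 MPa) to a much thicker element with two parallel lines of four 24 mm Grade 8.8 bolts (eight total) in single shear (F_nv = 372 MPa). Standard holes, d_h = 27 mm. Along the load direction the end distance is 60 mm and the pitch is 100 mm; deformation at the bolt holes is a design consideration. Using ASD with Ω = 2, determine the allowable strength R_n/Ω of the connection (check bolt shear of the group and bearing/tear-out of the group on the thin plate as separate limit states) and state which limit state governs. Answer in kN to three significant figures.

673 kN (bolt shear governs)

Bolt shear: A_b = π·24²/4 = 452.4 mm²; R_n = 372 × 452.4 × 8 × 1 / 1000 = 1346 kN → 1346 / 2 = 673 kN.
Bearing (1.2 l_c t F_u ≤ 2.4 d t F_u): upper limit = 2.4·24·20·400 / 1000 = 460.8 kN.
  Edge l_c = 60 − 27/2 = 46.5 → r_n = 446.4 kN; interior l_c = 100 − 27 = 73 → r_n = 460.8 kN.
  R_n,bearing = 2·446.4 + 6·460.8 = 3658 kN → 3658 / 2 = 1830 kN.
Bolt shear governs: 673 kN.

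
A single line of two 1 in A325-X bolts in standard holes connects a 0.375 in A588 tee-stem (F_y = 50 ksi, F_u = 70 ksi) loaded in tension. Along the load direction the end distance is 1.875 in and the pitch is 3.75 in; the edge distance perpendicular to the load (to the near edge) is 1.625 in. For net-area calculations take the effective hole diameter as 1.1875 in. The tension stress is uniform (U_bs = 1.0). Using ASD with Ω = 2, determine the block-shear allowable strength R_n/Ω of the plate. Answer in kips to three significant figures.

43.8 kips

Shear plane L_v = 1.875 + 1·3.75 = 5.625 in; A_gv = 5.625 × 0.375 = 2.109 in².
A_nv = (5.625 − 1.5·1.1875) × 0.375 = 1.441 in².
A_nt = (1.625 − 0.5·1.1875) × 0.375 = 0.3867 in².
0.6 F_u A_nv = 60.54 kips; 0.6 F_y A_gv = 63.28 kips → shear rupture governs the shear term.
R_n = 60.54 + 1.0 × 70 × 0.3867 = 87.61 kips.
Allowable strength R_n/Ω = 87.61 / 2 = 43.8 kips.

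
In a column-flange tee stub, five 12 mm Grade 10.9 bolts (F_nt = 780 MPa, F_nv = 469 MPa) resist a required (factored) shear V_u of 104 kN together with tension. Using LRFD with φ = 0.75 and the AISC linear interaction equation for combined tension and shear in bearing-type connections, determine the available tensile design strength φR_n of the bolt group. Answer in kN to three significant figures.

257 kN

A_b = π·12²/4 = 113.1 mm²; f_rv = 104 × 1000 / (5 × 113.1) = 183.9 MPa.
F'_nt = 1.3 F_nt − (F_nt / φF_nv) f_rv = 1.3·780 − (780/(0.75·469))·183.9 = 606.2 MPa, capped at F_nt → F'_nt = 606.2 MPa.
R_n = F'_nt · A_b · n = 606.2 × 113.1 × 5 / 1000 = 342.8 kN.
Design strength φR_n = 0.75 × 342.8 = 257 kN.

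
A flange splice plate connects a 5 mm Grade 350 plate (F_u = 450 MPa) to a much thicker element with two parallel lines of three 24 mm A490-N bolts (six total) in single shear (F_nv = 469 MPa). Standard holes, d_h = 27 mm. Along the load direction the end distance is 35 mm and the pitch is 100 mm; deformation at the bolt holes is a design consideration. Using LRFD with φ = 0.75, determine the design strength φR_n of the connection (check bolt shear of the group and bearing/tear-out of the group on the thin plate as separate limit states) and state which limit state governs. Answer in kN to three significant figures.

Bolt shear: A_b = π·24²/4 = 452.4 mm²; R_n = 469 × 452.4 × 6 × 1 / 1000 = 1273 kN → 0.75 × 1273 = 955 kN.
Bearing (1.2 l_c t F_u ≤ 2.4 d t F_u): upper limit = 2.4·24·5·450 / 1000 = 129.6 kN.
  Edge l_c = 35 − 27/2 = 21.5 → r_n = 58.05 kN; interior l_c = 100 − 27 = 73 → r_n = 129.6 kN.
  R_n,bearing = 2·58.05 + 4·129.6 = 634.5 kN → 0.75 × 634.5 = 476 kN.
Bearing governs: 476 kN.

476 kN (bearing governs)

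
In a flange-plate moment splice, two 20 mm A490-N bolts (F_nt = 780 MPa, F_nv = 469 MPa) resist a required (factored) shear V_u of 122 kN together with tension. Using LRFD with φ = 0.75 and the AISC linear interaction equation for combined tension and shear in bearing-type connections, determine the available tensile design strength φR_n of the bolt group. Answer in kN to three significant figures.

A_b = π·20²/4 = 314.2 mm²; f_rv = 122 × 1000 / (2 × 314.2) = 194.2 MPa.
F'_nt = 1.3 F_nt − (F_nt / φF_nv) f_rv = 1.3·780 − (780/(0.75·469))·194.2 = 583.4 MPa, capped at F_nt → F'_nt = 583.4 MPa.
R_n = F'_nt · A_b · n = 583.4 × 314.2 × 2 / 1000 = 366.6 kN.
Design strength φR_n = 0.75 × 366.6 = 275 kN.

275 kN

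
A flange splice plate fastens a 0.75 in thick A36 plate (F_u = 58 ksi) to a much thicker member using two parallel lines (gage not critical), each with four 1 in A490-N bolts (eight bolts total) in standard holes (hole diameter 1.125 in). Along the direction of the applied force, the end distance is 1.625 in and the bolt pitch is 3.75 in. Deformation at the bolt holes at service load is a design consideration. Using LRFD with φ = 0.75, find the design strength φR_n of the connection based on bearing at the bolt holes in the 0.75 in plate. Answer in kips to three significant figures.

Per bolt r_n = 1.2 l_c t F_u ≤ 2.4 d t F_u; upper limit = 2.4 × 1 × 0.75 × 58 = 104.4 kips.
Edge bolt: l_c = 1.625 − 1.125/2 = 1.062 in → 1.2 × 1.062 × 0.75 × 58 = 55.46 → r_n = 55.46 kips.
Interior bolts: l_c = 3.75 − 1.125 = 2.625 in → 1.2 × 2.625 × 0.75 × 58 = 137 → r_n = 104.4 kips.
R_n = 2 × 55.46 + 6 × 104.4 = 737.3 kips.
Design strength φR_n = 0.75 × 737.3 = 553 kips.

553 kips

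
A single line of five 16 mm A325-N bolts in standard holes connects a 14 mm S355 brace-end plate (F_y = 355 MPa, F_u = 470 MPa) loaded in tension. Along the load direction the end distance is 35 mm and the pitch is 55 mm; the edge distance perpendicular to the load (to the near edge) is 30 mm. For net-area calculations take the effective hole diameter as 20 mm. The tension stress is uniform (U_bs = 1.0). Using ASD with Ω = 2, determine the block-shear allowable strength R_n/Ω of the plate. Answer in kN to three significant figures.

392 kN

Shear plane L_v = 35 + 4·55 = 255 mm; A_gv = 255 × 14 = 3570 mm².
A_nv = (255 − 4.5·20) × 14 = 2310 mm².
A_nt = (30 − 0.5·20) × 14 = 280 mm².
0.6 F_u A_nv = 651.4 kN; 0.6 F_y A_gv = 760.4 kN → shear rupture governs the shear term.
R_n = 651.4 + 1.0 × 470 × 280 / 1000 = 783 kN.
Allowable strength R_n/Ω = 783 / 2 = 392 kN.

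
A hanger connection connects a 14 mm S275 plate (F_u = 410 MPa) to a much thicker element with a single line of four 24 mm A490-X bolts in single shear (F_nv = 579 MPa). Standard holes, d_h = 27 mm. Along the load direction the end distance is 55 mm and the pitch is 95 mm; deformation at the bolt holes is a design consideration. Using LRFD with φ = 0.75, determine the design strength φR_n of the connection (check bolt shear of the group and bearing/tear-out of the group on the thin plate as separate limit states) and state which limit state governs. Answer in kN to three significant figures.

786 kN (bolt shear governs)

Bolt shear: A_b = π·24²/4 = 452.4 mm²; R_n = 579 × 452.4 × 4 × 1 / 1000 = 1048 kN → 0.75 × 1048 = 786 kN.
Bearing (1.2 l_c t F_u ≤ 2.4 d t F_u): upper limit = 2.4·24·14·410 / 1000 = 330.6 kN.
  Edge l_c = 55 − 27/2 = 41.5 → r_n = 285.9 kN; interior l_c = 95 − 27 = 68 → r_n = 330.6 kN.
  R_n,bearing = 1·285.9 + 3·330.6 = 1278 kN → 0.75 × 1278 = 958 kN.
Bolt shear governs: 786 kN.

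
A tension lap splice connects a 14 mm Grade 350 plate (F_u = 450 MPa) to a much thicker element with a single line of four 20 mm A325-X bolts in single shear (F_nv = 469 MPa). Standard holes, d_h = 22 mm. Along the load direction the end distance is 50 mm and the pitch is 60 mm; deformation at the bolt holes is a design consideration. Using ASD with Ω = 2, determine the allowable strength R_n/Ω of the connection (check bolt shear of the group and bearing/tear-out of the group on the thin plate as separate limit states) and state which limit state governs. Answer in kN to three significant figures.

295 kN (bolt shear governs)

Bolt shear: A_b = π·20²/4 = 314.2 mm²; R_n = 469 × 314.2 × 4 × 1 / 1000 = 589.4 kN → 589.4 / 2 = 295 kN.
Bearing (1.2 l_c t F_u ≤ 2.4 d t F_u): upper limit = 2.4·20·14·450 / 1000 = 302.4 kN.
  Edge l_c = 50 − 22/2 = 39 → r_n = 294.8 kN; interior l_c = 60 − 22 = 38 → r_n = 287.3 kN.
  R_n,bearing = 1·294.8 + 3·287.3 = 1157 kN → 1157 / 2 = 578 kN.
Bolt shear governs: 295 kN.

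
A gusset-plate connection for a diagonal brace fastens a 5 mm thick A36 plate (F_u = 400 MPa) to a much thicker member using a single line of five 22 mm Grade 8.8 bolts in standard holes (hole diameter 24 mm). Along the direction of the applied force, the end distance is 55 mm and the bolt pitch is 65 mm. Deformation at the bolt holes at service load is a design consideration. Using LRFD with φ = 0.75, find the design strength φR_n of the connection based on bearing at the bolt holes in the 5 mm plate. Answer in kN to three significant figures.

Per bolt r_n = 1.2 l_c t F_u ≤ 2.4 d t F_u; upper limit = 2.4 × 22 × 5 × 400 / 1000 = 105.6 kN.
Edge bolt: l_c = 55 − 24/2 = 43 mm → 1.2 × 43 × 5 × 400 / 1000 = 103.2 → r_n = 103.2 kN.
Interior bolts: l_c = 65 − 24 = 41 mm → 1.2 × 41 × 5 × 400 / 1000 = 98.4 → r_n = 98.4 kN.
R_n = 1 × 103.2 + 4 × 98.4 = 496.8 kN.
Design strength φR_n = 0.75 × 496.8 = 373 kN.

373 kN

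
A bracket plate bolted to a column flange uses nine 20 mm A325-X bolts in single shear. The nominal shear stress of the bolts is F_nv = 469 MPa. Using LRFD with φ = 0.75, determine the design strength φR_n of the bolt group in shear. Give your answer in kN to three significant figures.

A_b = π × 20² / 4 = 314.2 mm².
R_n = F_nv · A_b · n · n_s = 469 × 314.2 × 9 × 1 / 1000 = 1326 kN.
Design strength φR_n = 0.75 × 1326 = 995 kN.

995 kN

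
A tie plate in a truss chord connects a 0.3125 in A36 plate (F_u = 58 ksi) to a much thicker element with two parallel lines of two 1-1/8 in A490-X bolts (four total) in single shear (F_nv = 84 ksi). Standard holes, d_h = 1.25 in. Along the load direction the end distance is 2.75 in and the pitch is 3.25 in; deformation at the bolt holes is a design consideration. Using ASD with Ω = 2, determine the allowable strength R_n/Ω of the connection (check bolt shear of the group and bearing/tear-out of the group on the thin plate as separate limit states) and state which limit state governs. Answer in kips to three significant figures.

Bolt shear: A_b = π·1.125²/4 = 0.994 in²; R_n = 84 × 0.994 × 4 × 1 = 334 kips → 334 / 2 = 167 kips.
Bearing (1.2 l_c t F_u ≤ 2.4 d t F_u): upper limit = 2.4·1.125·0.3125·58 = 48.94 kips.
  Edge l_c = 2.75 − 1.25/2 = 2.125 → r_n = 46.22 kips; interior l_c = 3.25 − 1.25 = 2 → r_n = 43.5 kips.
  R_n,bearing = 2·46.22 + 2·43.5 = 179.4 kips → 179.4 / 2 = 89.7 kips.
Bearing governs: 89.7 kips.

89.7 kips (bearing governs)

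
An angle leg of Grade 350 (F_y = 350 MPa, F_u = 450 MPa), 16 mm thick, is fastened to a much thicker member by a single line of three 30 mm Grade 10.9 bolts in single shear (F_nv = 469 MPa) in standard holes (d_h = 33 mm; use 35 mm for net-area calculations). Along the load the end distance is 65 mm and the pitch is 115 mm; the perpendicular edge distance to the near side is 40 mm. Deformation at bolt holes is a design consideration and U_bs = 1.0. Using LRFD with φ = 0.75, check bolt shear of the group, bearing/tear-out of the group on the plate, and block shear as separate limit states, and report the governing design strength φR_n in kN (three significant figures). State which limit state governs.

746 kN (bolt shear governs)

Bolt shear: A_b = π·30²/4 = 706.9 mm²; R_n = 469 × 706.9 × 3 × 1 / 1000 = 994.5 kN → 0.75 × 994.5 = 746 kN.
Bearing: edge l_c = 48.5, r_n = 419 kN; interior l_c = 82, r_n = 518.4 kN; R_n = 419 + 2·518.4 = 1456 kN → 1090 kN.
Block shear: A_gv = 4720, A_nv = 3320, A_nt = 360 mm²; R_n = min(0.6F_uA_nv, 0.6F_yA_gv) + U_bs·F_u·A_nt = 1058 kN → 794 kN.
Bolt shear governs: 746 kN.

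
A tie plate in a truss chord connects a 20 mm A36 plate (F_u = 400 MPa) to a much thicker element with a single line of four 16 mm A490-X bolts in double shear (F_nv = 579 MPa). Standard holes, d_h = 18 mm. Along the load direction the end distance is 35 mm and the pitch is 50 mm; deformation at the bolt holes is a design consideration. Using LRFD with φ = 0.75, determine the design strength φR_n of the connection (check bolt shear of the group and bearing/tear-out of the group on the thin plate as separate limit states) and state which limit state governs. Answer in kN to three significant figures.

Bolt shear: A_b = π·16²/4 = 201.1 mm²; R_n = 579 × 201.1 × 4 × 2 / 1000 = 931.3 kN → 0.75 × 931.3 = 698 kN.
Bearing (1.2 l_c t F_u ≤ 2.4 d t F_u): upper limit = 2.4·16·20·400 / 1000 = 307.2 kN.
  Edge l_c = 35 − 18/2 = 26 → r_n = 249.6 kN; interior l_c = 50 − 18 = 32 → r_n = 307.2 kN.
  R_n,bearing = 1·249.6 + 3·307.2 = 1171 kN → 0.75 × 1171 = 878 kN.
Bolt shear governs: 698 kN.

698 kN (bolt shear governs)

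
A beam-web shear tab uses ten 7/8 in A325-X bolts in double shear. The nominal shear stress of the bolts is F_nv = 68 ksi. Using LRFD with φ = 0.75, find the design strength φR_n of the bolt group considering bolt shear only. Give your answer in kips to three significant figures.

A_b = π × 0.875² / 4 = 0.6013 in².
R_n = F_nv · A_b · n · n_s = 68 × 0.6013 × 10 × 2 = 817.8 kips.
Design strength φR_n = 0.75 × 817.8 = 613 kips.

613 kips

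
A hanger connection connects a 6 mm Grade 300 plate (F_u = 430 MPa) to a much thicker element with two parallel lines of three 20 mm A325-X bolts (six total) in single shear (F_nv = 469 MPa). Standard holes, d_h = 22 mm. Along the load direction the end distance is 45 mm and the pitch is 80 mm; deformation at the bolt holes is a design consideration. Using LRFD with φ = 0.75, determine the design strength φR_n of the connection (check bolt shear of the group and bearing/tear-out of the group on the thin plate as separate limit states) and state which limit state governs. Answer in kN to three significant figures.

529 kN (bearing governs)

Bolt shear: A_b = π·20²/4 = 314.2 mm²; R_n = 469 × 314.2 × 6 × 1 / 1000 = 884 kN → 0.75 × 884 = 663 kN.
Bearing (1.2 l_c t F_u ≤ 2.4 d t F_u): upper limit = 2.4·20·6·430 / 1000 = 123.8 kN.
  Edge l_c = 45 − 22/2 = 34 → r_n = 105.3 kN; interior l_c = 80 − 22 = 58 → r_n = 123.8 kN.
  R_n,bearing = 2·105.3 + 4·123.8 = 705.9 kN → 0.75 × 705.9 = 529 kN.
Bearing governs: 529 kN.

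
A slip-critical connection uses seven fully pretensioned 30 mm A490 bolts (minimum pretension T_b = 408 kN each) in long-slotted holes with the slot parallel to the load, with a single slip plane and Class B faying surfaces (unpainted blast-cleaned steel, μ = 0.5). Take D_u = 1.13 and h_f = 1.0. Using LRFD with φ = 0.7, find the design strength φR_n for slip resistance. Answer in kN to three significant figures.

1130 kN

R_n = μ · D_u · h_f · T_b · n_s · n_b = 0.5 × 1.13 × 1.0 × 408 × 1 × 7 = 1614 kN.
Design strength φR_n = 0.7 × 1614 = 1130 kN.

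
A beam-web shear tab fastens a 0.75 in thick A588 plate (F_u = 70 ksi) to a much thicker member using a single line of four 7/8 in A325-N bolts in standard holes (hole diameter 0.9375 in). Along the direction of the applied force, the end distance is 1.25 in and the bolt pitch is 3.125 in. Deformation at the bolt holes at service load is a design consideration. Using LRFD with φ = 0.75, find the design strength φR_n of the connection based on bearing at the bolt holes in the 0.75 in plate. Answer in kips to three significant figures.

Per bolt r_n = 1.2 l_c t F_u ≤ 2.4 d t F_u; upper limit = 2.4 × 0.875 × 0.75 × 70 = 110.3 kips.
Edge bolt: l_c = 1.25 − 0.9375/2 = 0.7812 in → 1.2 × 0.7812 × 0.75 × 70 = 49.22 → r_n = 49.22 kips.
Interior bolts: l_c = 3.125 − 0.9375 = 2.188 in → 1.2 × 2.188 × 0.75 × 70 = 137.8 → r_n = 110.3 kips.
R_n = 1 × 49.22 + 3 × 110.3 = 380 kips.
Design strength φR_n = 0.75 × 380 = 285 kips.

285 kips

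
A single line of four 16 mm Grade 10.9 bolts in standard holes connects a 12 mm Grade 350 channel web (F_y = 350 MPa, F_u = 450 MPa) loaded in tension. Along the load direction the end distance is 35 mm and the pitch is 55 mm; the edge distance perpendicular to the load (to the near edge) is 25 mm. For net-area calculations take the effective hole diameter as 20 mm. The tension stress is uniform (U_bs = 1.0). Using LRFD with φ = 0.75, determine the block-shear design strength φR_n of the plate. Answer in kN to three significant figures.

Shear plane L_v = 35 + 3·55 = 200 mm; A_gv = 200 × 12 = 2400 mm².
A_nv = (200 − 3.5·20) × 12 = 1560 mm².
A_nt = (25 − 0.5·20) × 12 = 180 mm².
0.6 F_u A_nv = 421.2 kN; 0.6 F_y A_gv = 504 kN → shear rupture governs the shear term.
R_n = 421.2 + 1.0 × 450 × 180 / 1000 = 502.2 kN.
Design strength φR_n = 0.75 × 502.2 = 377 kN.

377 kN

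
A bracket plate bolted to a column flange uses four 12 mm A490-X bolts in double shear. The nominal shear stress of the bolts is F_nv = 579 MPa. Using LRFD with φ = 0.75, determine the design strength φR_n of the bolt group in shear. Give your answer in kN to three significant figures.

A_b = π × 12² / 4 = 113.1 mm².
R_n = F_nv · A_b · n · n_s = 579 × 113.1 × 4 × 2 / 1000 = 523.9 kN.
Design strength φR_n = 0.75 × 523.9 = 393 kN.

393 kN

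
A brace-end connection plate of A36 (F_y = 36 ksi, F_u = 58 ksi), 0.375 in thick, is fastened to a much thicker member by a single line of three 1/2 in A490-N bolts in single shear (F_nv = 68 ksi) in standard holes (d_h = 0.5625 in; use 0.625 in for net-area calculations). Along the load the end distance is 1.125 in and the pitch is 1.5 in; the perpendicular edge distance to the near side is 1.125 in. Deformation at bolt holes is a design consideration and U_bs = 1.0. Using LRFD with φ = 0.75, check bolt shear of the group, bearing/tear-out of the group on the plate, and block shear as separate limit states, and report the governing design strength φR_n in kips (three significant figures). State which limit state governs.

30 kips (bolt shear governs)

Bolt shear: A_b = π·0.5²/4 = 0.1963 in²; R_n = 68 × 0.1963 × 3 × 1 = 40.06 kips → 0.75 × 40.06 = 30 kips.
Bearing: edge l_c = 0.8438, r_n = 22.02 kips; interior l_c = 0.9375, r_n = 24.47 kips; R_n = 22.02 + 2·24.47 = 70.96 kips → 53.2 kips.
Block shear: A_gv = 1.547, A_nv = 0.9609, A_nt = 0.3047 in²; R_n = min(0.6F_uA_nv, 0.6F_yA_gv) + U_bs·F_u·A_nt = 51.08 kips → 38.3 kips.
Bolt shear governs: 30 kips.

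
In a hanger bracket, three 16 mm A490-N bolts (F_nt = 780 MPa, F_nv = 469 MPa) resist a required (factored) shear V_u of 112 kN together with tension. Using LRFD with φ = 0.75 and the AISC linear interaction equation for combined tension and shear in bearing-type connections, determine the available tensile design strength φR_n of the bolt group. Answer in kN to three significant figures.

A_b = π·16²/4 = 201.1 mm²; f_rv = 112 × 1000 / (3 × 201.1) = 185.7 MPa.
F'_nt = 1.3 F_nt − (F_nt / φF_nv) f_rv = 1.3·780 − (780/(0.75·469))·185.7 = 602.3 MPa, capped at F_nt → F'_nt = 602.3 MPa.
R_n = F'_nt · A_b · n = 602.3 × 201.1 × 3 / 1000 = 363.3 kN.
Design strength φR_n = 0.75 × 363.3 = 272 kN.

272 kN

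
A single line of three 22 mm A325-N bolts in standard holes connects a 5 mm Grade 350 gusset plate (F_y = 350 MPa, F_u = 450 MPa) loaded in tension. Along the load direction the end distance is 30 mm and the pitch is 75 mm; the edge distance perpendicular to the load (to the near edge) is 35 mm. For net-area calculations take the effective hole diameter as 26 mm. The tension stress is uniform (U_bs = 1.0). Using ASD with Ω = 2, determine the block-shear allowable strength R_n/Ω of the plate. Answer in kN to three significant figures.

102 kN

Shear plane L_v = 30 + 2·75 = 180 mm; A_gv = 180 × 5 = 900 mm².
A_nv = (180 − 2.5·26) × 5 = 575 mm².
A_nt = (35 − 0.5·26) × 5 = 110 mm².
0.6 F_u A_nv = 155.2 kN; 0.6 F_y A_gv = 189 kN → shear rupture governs the shear term.
R_n = 155.2 + 1.0 × 450 × 110 / 1000 = 204.8 kN.
Allowable strength R_n/Ω = 204.8 / 2 = 102 kN.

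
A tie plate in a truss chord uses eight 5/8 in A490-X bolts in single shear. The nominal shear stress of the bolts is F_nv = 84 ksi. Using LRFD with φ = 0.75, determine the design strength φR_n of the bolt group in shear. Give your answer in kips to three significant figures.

A_b = π × 0.625² / 4 = 0.3068 in².
R_n = F_nv · A_b · n · n_s = 84 × 0.3068 × 8 × 1 = 206.2 kips.
Design strength φR_n = 0.75 × 206.2 = 155 kips.

155 kips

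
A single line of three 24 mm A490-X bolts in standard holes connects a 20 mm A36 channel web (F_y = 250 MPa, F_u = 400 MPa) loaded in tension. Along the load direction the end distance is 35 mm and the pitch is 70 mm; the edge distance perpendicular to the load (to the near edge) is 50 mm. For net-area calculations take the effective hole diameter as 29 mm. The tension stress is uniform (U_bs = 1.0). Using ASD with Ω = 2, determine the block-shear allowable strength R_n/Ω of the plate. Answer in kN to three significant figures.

Shear plane L_v = 35 + 2·70 = 175 mm; A_gv = 175 × 20 = 3500 mm².
A_nv = (175 − 2.5·29) × 20 = 2050 mm².
A_nt = (50 − 0.5·29) × 20 = 710 mm².
0.6 F_u A_nv = 492 kN; 0.6 F_y A_gv = 525 kN → shear rupture governs the shear term.
R_n = 492 + 1.0 × 400 × 710 / 1000 = 776 kN.
Allowable strength R_n/Ω = 776 / 2 = 388 kN.

388 kN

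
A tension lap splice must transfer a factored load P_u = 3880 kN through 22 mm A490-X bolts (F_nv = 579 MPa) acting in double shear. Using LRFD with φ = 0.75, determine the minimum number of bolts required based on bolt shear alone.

12 bolts

A_b = π·22²/4 = 380.1 mm².
Per-bolt design strength φR_n = 0.75 × 579 × 380.1 × 2 / 1000 = 330.1 kN.
n ≥ 3880 / 330.1 = 11.75 → use 12 bolts.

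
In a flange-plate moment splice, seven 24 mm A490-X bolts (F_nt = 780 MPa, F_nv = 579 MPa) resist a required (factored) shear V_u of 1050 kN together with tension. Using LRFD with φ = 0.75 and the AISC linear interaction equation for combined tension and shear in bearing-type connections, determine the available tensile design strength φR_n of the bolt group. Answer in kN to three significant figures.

994 kN

A_b = π·24²/4 = 452.4 mm²; f_rv = 1050 × 1000 / (7 × 452.4) = 331.6 MPa.
F'_nt = 1.3 F_nt − (F_nt / φF_nv) f_rv = 1.3·780 − (780/(0.75·579))·331.6 = 418.4 MPa, capped at F_nt → F'_nt = 418.4 MPa.
R_n = F'_nt · A_b · n = 418.4 × 452.4 × 7 / 1000 = 1325 kN.
Design strength φR_n = 0.75 × 1325 = 994 kN.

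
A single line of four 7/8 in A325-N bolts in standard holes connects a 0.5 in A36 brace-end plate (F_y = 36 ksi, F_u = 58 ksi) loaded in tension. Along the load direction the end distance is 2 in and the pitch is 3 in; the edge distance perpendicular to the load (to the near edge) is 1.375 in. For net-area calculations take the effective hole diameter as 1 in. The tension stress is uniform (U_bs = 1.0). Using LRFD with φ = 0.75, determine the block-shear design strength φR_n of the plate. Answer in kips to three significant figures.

108 kips

Shear plane L_v = 2 + 3·3 = 11 in; A_gv = 11 × 0.5 = 5.5 in².
A_nv = (11 − 3.5·1) × 0.5 = 3.75 in².
A_nt = (1.375 − 0.5·1) × 0.5 = 0.4375 in².
0.6 F_u A_nv = 130.5 kips; 0.6 F_y A_gv = 118.8 kips → shear yielding governs the shear term.
R_n = 118.8 + 1.0 × 58 × 0.4375 = 144.2 kips.
Design strength φR_n = 0.75 × 144.2 = 108 kips.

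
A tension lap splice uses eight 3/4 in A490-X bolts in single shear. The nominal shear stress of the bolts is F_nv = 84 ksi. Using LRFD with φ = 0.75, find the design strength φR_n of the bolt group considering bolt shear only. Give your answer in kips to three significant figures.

A_b = π × 0.75² / 4 = 0.4418 in².
R_n = F_nv · A_b · n · n_s = 84 × 0.4418 × 8 × 1 = 296.9 kips.
Design strength φR_n = 0.75 × 296.9 = 223 kips.

223 kips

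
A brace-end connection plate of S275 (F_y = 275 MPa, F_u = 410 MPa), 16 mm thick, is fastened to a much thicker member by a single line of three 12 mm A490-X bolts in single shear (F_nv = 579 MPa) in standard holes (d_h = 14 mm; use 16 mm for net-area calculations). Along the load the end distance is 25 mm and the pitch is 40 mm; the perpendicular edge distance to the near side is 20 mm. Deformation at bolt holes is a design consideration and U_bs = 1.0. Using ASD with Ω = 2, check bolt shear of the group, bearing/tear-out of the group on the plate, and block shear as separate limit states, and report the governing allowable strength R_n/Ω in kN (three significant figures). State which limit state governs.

98.2 kN (bolt shear governs)

Bolt shear: A_b = π·12²/4 = 113.1 mm²; R_n = 579 × 113.1 × 3 × 1 / 1000 = 196.5 kN → 196.5 / 2 = 98.2 kN.
Bearing: edge l_c = 18, r_n = 141.7 kN; interior l_c = 26, r_n = 188.9 kN; R_n = 141.7 + 2·188.9 = 519.6 kN → 260 kN.
Block shear: A_gv = 1680, A_nv = 1040, A_nt = 192 mm²; R_n = min(0.6F_uA_nv, 0.6F_yA_gv) + U_bs·F_u·A_nt = 334.6 kN → 167 kN.
Bolt shear governs: 98.2 kN.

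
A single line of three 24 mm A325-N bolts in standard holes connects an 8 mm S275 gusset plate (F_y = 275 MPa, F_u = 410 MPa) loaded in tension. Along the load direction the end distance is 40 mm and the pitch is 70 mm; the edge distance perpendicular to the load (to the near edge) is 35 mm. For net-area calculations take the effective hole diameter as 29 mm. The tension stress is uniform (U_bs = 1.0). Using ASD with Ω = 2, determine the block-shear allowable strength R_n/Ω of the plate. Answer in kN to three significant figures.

Shear plane L_v = 40 + 2·70 = 180 mm; A_gv = 180 × 8 = 1440 mm².
A_nv = (180 − 2.5·29) × 8 = 860 mm².
A_nt = (35 − 0.5·29) × 8 = 164 mm².
0.6 F_u A_nv = 211.6 kN; 0.6 F_y A_gv = 237.6 kN → shear rupture governs the shear term.
R_n = 211.6 + 1.0 × 410 × 164 / 1000 = 278.8 kN.
Allowable strength R_n/Ω = 278.8 / 2 = 139 kN.

139 kN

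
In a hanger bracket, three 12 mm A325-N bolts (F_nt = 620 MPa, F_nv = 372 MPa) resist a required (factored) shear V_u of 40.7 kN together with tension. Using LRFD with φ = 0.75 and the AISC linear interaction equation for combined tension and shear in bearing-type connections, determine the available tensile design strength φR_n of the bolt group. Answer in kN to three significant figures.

A_b = π·12²/4 = 113.1 mm²; f_rv = 40.7 × 1000 / (3 × 113.1) = 120 MPa.
F'_nt = 1.3 F_nt − (F_nt / φF_nv) f_rv = 1.3·620 − (620/(0.75·372))·120 = 539.4 MPa, capped at F_nt → F'_nt = 539.4 MPa.
R_n = F'_nt · A_b · n = 539.4 × 113.1 × 3 / 1000 = 183 kN.
Design strength φR_n = 0.75 × 183 = 137 kN.

137 kN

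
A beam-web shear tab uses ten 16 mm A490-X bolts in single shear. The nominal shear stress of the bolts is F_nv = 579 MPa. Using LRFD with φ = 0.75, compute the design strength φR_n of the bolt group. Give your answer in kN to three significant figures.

A_b = π × 16² / 4 = 201.1 mm².
R_n = F_nv · A_b · n · n_s = 579 × 201.1 × 10 × 1 / 1000 = 1164 kN.
Design strength φR_n = 0.75 × 1164 = 873 kN.

873 kN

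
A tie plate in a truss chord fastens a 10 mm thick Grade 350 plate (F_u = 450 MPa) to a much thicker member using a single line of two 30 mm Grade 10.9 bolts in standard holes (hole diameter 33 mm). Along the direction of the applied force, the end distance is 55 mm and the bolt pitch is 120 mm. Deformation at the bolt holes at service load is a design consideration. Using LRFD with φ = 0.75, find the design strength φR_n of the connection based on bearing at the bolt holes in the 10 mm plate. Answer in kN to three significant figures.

399 kN

Per bolt r_n = 1.2 l_c t F_u ≤ 2.4 d t F_u; upper limit = 2.4 × 30 × 10 × 450 / 1000 = 324 kN.
Edge bolt: l_c = 55 − 33/2 = 38.5 mm → 1.2 × 38.5 × 10 × 450 / 1000 = 207.9 → r_n = 207.9 kN.
Interior bolts: l_c = 120 − 33 = 87 mm → 1.2 × 87 × 10 × 450 / 1000 = 469.8 → r_n = 324 kN.
R_n = 1 × 207.9 + 1 × 324 = 531.9 kN.
Design strength φR_n = 0.75 × 531.9 = 399 kN.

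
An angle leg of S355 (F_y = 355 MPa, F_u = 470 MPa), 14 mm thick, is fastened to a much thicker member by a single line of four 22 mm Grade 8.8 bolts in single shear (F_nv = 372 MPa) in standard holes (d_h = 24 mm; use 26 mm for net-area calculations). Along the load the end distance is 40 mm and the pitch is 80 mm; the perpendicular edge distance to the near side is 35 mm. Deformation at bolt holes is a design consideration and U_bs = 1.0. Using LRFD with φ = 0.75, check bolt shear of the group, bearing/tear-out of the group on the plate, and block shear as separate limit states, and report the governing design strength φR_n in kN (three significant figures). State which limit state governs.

424 kN (bolt shear governs)

Bolt shear: A_b = π·22²/4 = 380.1 mm²; R_n = 372 × 380.1 × 4 × 1 / 1000 = 565.6 kN → 0.75 × 565.6 = 424 kN.
Bearing: edge l_c = 28, r_n = 221.1 kN; interior l_c = 56, r_n = 347.4 kN; R_n = 221.1 + 3·347.4 = 1263 kN → 948 kN.
Block shear: A_gv = 3920, A_nv = 2646, A_nt = 308 mm²; R_n = min(0.6F_uA_nv, 0.6F_yA_gv) + U_bs·F_u·A_nt = 890.9 kN → 668 kN.
Bolt shear governs: 424 kN.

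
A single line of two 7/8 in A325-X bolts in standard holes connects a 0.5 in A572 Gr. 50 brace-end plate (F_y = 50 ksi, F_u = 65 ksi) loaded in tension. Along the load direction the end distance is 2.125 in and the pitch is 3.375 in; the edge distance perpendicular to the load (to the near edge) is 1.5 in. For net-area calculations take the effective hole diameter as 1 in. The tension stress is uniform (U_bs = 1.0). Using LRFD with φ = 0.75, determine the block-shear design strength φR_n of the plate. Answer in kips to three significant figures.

82.9 kips

Shear plane L_v = 2.125 + 1·3.375 = 5.5 in; A_gv = 5.5 × 0.5 = 2.75 in².
A_nv = (5.5 − 1.5·1) × 0.5 = 2 in².
A_nt = (1.5 − 0.5·1) × 0.5 = 0.5 in².
0.6 F_u A_nv = 78 kips; 0.6 F_y A_gv = 82.5 kips → shear rupture governs the shear term.
R_n = 78 + 1.0 × 65 × 0.5 = 110.5 kips.
Design strength φR_n = 0.75 × 110.5 = 82.9 kips.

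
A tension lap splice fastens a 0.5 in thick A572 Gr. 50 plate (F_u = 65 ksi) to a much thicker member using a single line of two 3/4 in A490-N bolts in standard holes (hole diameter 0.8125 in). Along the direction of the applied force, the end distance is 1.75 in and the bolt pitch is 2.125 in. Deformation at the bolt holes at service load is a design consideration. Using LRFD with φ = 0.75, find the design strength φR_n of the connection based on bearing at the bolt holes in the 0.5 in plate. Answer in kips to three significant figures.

77.7 kips

Per bolt r_n = 1.2 l_c t F_u ≤ 2.4 d t F_u; upper limit = 2.4 × 0.75 × 0.5 × 65 = 58.5 kips.
Edge bolt: l_c = 1.75 − 0.8125/2 = 1.344 in → 1.2 × 1.344 × 0.5 × 65 = 52.41 → r_n = 52.41 kips.
Interior bolts: l_c = 2.125 − 0.8125 = 1.312 in → 1.2 × 1.312 × 0.5 × 65 = 51.19 → r_n = 51.19 kips.
R_n = 1 × 52.41 + 1 × 51.19 = 103.6 kips.
Design strength φR_n = 0.75 × 103.6 = 77.7 kips.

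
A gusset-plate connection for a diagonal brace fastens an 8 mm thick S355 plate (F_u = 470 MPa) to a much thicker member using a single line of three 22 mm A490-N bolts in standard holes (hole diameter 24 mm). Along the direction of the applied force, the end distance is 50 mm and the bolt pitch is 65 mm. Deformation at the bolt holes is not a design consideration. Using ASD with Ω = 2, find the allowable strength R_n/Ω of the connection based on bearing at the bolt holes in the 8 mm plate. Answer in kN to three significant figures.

Per bolt r_n = 1.5 l_c t F_u ≤ 3.0 d t F_u; upper limit = 3.0 × 22 × 8 × 470 / 1000 = 248.2 kN.
Edge bolt: l_c = 50 − 24/2 = 38 mm → 1.5 × 38 × 8 × 470 / 1000 = 214.3 → r_n = 214.3 kN.
Interior bolts: l_c = 65 − 24 = 41 mm → 1.5 × 41 × 8 × 470 / 1000 = 231.2 → r_n = 231.2 kN.
R_n = 1 × 214.3 + 2 × 231.2 = 676.8 kN.
Allowable strength R_n/Ω = 676.8 / 2 = 338 kN.

338 kN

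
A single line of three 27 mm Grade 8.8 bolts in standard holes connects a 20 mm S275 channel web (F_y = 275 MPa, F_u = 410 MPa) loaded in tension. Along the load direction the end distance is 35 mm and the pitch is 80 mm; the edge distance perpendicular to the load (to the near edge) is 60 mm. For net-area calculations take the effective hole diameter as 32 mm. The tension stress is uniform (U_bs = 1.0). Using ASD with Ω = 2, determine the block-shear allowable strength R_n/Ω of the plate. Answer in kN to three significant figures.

Shear plane L_v = 35 + 2·80 = 195 mm; A_gv = 195 × 20 = 3900 mm².
A_nv = (195 − 2.5·32) × 20 = 2300 mm².
A_nt = (60 − 0.5·32) × 20 = 880 mm².
0.6 F_u A_nv = 565.8 kN; 0.6 F_y A_gv = 643.5 kN → shear rupture governs the shear term.
R_n = 565.8 + 1.0 × 410 × 880 / 1000 = 926.6 kN.
Allowable strength R_n/Ω = 926.6 / 2 = 463 kN.

463 kN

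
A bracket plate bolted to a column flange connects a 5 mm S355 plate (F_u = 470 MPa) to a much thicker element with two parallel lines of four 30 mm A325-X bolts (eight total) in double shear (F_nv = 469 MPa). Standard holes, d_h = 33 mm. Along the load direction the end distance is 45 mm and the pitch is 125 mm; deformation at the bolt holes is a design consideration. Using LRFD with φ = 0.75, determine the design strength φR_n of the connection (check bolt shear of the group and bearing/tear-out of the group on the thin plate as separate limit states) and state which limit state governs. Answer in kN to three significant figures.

882 kN (bearing governs)

Bolt shear: A_b = π·30²/4 = 706.9 mm²; R_n = 469 × 706.9 × 8 × 2 / 1000 = 5304 kN → 0.75 × 5304 = 3980 kN.
Bearing (1.2 l_c t F_u ≤ 2.4 d t F_u): upper limit = 2.4·30·5·470 / 1000 = 169.2 kN.
  Edge l_c = 45 − 33/2 = 28.5 → r_n = 80.37 kN; interior l_c = 125 − 33 = 92 → r_n = 169.2 kN.
  R_n,bearing = 2·80.37 + 6·169.2 = 1176 kN → 0.75 × 1176 = 882 kN.
Bearing governs: 882 kN.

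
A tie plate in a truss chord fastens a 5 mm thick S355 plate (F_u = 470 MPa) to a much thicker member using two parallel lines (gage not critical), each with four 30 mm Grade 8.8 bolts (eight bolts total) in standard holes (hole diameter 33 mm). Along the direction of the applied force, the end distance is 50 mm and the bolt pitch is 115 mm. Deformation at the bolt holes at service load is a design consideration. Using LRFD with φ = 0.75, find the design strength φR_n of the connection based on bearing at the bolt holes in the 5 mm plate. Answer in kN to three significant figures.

Per bolt r_n = 1.2 l_c t F_u ≤ 2.4 d t F_u; upper limit = 2.4 × 30 × 5 × 470 / 1000 = 169.2 kN.
Edge bolt: l_c = 50 − 33/2 = 33.5 mm → 1.2 × 33.5 × 5 × 470 / 1000 = 94.47 → r_n = 94.47 kN.
Interior bolts: l_c = 115 − 33 = 82 mm → 1.2 × 82 × 5 × 470 / 1000 = 231.2 → r_n = 169.2 kN.
R_n = 2 × 94.47 + 6 × 169.2 = 1204 kN.
Design strength φR_n = 0.75 × 1204 = 903 kN.

903 kN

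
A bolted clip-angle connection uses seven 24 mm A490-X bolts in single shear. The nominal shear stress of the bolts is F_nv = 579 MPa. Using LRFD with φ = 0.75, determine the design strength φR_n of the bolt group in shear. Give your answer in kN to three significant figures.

1380 kN

A_b = π × 24² / 4 = 452.4 mm².
R_n = F_nv · A_b · n · n_s = 579 × 452.4 × 7 × 1 / 1000 = 1834 kN.
Design strength φR_n = 0.75 × 1834 = 1380 kN.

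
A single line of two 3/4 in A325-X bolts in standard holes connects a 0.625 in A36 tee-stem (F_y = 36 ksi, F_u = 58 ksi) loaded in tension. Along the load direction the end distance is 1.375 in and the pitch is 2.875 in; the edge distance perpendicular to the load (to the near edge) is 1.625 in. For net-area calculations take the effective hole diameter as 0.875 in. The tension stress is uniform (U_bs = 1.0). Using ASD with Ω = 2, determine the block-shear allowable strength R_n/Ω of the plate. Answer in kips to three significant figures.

50.2 kips

Shear plane L_v = 1.375 + 1·2.875 = 4.25 in; A_gv = 4.25 × 0.625 = 2.656 in².
A_nv = (4.25 − 1.5·0.875) × 0.625 = 1.836 in².
A_nt = (1.625 − 0.5·0.875) × 0.625 = 0.7422 in².
0.6 F_u A_nv = 63.89 kips; 0.6 F_y A_gv = 57.37 kips → shear yielding governs the shear term.
R_n = 57.37 + 1.0 × 58 × 0.7422 = 100.4 kips.
Allowable strength R_n/Ω = 100.4 / 2 = 50.2 kips.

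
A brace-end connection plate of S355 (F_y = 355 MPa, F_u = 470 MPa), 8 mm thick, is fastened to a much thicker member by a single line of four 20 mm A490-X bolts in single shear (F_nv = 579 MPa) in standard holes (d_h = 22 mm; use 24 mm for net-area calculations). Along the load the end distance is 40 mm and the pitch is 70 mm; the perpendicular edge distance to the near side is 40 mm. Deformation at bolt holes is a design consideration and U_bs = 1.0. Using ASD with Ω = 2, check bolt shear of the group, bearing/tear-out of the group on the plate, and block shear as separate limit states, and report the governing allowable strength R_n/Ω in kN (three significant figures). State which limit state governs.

Bolt shear: A_b = π·20²/4 = 314.2 mm²; R_n = 579 × 314.2 × 4 × 1 / 1000 = 727.6 kN → 727.6 / 2 = 364 kN.
Bearing: edge l_c = 29, r_n = 130.8 kN; interior l_c = 48, r_n = 180.5 kN; R_n = 130.8 + 3·180.5 = 672.3 kN → 336 kN.
Block shear: A_gv = 2000, A_nv = 1328, A_nt = 224 mm²; R_n = min(0.6F_uA_nv, 0.6F_yA_gv) + U_bs·F_u·A_nt = 479.8 kN → 240 kN.
Block shear governs: 240 kN.

240 kN (block shear governs)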